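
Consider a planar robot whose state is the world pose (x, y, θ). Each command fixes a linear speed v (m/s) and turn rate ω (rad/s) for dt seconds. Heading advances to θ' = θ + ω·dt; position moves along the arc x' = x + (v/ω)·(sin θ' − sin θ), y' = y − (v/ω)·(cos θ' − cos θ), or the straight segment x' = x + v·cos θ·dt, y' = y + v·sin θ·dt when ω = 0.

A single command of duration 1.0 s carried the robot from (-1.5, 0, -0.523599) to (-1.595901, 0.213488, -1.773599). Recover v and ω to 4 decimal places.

Δθ = -1.773599 − -0.523599 = -1.250000
ω = Δθ/dt = -1.250000/1.0 = -1.2500
R = −Δy/(cos θ' − cos θ) = 0.2000
v = R·ω = 0.2000·-1.2500 = -0.2500

v = -0.2500, ω = -1.2500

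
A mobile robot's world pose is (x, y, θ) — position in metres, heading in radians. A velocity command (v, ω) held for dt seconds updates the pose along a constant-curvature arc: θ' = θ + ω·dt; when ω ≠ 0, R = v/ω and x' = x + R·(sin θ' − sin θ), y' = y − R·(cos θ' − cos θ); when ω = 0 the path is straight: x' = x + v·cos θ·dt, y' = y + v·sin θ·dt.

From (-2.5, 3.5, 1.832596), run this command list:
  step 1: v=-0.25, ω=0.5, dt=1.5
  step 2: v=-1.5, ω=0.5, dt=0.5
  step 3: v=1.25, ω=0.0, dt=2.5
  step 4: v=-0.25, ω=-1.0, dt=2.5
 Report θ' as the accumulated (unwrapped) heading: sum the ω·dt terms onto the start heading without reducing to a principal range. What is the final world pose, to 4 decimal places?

(-4.5749, 3.3668, 0.3326)

step 1: θ'=2.5826 (R=-0.5000) → pose (-2.2822, 3.2055, 2.5826)
step 2: θ'=2.8326 (R=-3.0000) → pose (-1.6035, 2.8910, 2.8326)
step 3: θ'=2.8326 (straight) → pose (-4.5805, 3.8413, 2.8326)
step 4: θ'=0.3326 (R=0.2500) → pose (-4.5749, 3.3668, 0.3326)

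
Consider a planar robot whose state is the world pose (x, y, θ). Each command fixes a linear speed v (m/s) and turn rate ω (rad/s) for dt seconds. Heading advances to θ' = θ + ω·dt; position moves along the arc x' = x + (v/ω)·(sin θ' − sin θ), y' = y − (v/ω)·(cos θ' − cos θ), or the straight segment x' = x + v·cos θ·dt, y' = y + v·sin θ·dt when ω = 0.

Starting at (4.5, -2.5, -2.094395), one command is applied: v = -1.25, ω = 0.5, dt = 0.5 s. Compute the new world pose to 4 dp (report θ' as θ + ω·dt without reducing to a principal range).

θ' = -2.0944 + 0.5·0.5 = -1.8444
R = v/ω = -1.25/0.5 = -2.5000
x' = 4.5 + -2.5000·(sin -1.8444 − sin -2.0944) = 4.7419
y' = -2.5 − -2.5000·(cos -1.8444 − cos -2.0944) = -1.9255

(4.7419, -1.9255, -1.8444)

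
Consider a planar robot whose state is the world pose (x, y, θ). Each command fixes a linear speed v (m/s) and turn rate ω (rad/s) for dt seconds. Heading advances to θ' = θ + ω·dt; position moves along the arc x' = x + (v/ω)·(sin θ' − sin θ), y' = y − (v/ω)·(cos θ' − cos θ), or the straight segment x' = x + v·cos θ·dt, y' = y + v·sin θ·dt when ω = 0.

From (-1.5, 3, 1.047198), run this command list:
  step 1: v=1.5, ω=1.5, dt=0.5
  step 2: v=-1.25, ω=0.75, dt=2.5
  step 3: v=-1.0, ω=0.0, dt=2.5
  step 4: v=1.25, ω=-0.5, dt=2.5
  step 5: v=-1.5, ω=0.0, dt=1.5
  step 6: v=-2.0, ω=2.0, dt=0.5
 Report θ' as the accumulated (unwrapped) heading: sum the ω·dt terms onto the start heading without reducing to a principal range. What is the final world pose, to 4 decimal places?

(2.9481, 2.5107, 3.4222)

step 1: θ'=1.7972 (R=1.0000) → pose (-1.3915, 3.7245, 1.7972)
step 2: θ'=3.6722 (R=-1.6667) → pose (1.0760, 2.6611, 3.6722)
step 3: θ'=3.6722 (straight) → pose (3.2323, 3.9262, 3.6722)
step 4: θ'=2.4222 (R=-2.5000) → pose (0.3198, 4.2020, 2.4222)
step 5: θ'=2.4222 (straight) → pose (2.0123, 2.7194, 2.4222)
step 6: θ'=3.4222 (R=-1.0000) → pose (2.9481, 2.5107, 3.4222)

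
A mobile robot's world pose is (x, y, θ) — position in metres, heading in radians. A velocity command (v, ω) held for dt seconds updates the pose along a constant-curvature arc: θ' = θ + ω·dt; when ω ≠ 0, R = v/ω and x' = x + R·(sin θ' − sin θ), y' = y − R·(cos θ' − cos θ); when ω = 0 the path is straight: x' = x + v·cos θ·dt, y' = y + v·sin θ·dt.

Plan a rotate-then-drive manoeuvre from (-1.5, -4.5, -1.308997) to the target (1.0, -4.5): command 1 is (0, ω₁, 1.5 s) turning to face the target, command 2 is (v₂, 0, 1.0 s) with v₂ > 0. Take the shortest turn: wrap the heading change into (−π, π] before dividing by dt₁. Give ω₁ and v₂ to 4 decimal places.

heading to target = atan2(-4.5−-4.5, 1−-1.5) = 0.0000
Δθ = wrap(0.0000 − -1.3090) = 1.3090; ω₁ = Δθ/dt₁ = 0.8727
distance = √((1−-1.5)² + (-4.5−-4.5)²) = 2.5000; v₂ = distance/dt₂ = 2.5000

ω₁ = 0.8727, v₂ = 2.5000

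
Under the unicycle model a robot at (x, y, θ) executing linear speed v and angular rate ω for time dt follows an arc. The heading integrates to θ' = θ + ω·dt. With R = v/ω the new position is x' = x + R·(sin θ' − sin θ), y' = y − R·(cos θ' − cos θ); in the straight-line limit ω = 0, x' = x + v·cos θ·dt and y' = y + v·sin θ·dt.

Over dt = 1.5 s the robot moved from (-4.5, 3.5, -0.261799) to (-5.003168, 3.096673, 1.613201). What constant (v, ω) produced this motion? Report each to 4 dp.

Δθ = 1.613201 − -0.261799 = 1.875000
ω = Δθ/dt = 1.875000/1.5 = 1.2500
R = Δx/(sin θ' − sin θ) = -0.4000
v = R·ω = -0.4000·1.2500 = -0.5000

v = -0.5000, ω = 1.2500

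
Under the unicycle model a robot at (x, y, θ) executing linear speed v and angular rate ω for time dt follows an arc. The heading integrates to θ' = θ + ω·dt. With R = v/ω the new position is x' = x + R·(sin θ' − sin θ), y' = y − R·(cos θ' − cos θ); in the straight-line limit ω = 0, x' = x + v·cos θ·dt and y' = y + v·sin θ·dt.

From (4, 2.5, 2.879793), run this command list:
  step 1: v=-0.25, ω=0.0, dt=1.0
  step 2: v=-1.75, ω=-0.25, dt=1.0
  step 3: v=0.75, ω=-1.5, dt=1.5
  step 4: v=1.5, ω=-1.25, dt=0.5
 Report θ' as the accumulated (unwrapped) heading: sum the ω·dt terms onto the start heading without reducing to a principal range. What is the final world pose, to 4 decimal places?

step 1: θ'=2.8798 (straight) → pose (4.2415, 2.4353, 2.8798)
step 2: θ'=2.6298 (R=7.0000) → pose (5.8580, 1.7769, 2.6298)
step 3: θ'=0.3798 (R=-0.5000) → pose (5.9175, 2.6772, 0.3798)
step 4: θ'=-0.2452 (R=-1.2000) → pose (6.6537, 2.7268, -0.2452)

(6.6537, 2.7268, -0.2452)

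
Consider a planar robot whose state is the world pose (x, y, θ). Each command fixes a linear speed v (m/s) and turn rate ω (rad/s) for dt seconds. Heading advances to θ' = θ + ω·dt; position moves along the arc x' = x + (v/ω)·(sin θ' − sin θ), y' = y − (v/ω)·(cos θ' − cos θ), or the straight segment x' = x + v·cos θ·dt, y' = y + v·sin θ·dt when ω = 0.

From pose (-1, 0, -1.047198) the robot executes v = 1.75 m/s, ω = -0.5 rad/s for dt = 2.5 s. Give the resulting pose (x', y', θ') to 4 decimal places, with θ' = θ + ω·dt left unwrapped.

θ' = -1.0472 + -0.5·2.5 = -2.2972
R = v/ω = 1.75/-0.5 = -3.5000
x' = -1 + -3.5000·(sin -2.2972 − sin -1.0472) = -1.4146
y' = 0 − -3.5000·(cos -2.2972 − cos -1.0472) = -4.0746

(-1.4146, -4.0746, -2.2972)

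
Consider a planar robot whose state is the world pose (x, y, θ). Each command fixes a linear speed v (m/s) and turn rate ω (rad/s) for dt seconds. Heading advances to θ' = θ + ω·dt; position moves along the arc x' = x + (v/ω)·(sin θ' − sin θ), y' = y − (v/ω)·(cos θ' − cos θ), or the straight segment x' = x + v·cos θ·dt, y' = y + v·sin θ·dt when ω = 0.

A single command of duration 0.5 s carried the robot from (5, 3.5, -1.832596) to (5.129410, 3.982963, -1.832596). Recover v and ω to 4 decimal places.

v = -1.0000, ω = 0.0000

Δθ = -1.832596 − -1.832596 = 0.000000
ω = Δθ/dt = 0.000000/0.5 = 0.0000
ω = 0 → v = (Δx·cos θ + Δy·sin θ)/dt = -1.0000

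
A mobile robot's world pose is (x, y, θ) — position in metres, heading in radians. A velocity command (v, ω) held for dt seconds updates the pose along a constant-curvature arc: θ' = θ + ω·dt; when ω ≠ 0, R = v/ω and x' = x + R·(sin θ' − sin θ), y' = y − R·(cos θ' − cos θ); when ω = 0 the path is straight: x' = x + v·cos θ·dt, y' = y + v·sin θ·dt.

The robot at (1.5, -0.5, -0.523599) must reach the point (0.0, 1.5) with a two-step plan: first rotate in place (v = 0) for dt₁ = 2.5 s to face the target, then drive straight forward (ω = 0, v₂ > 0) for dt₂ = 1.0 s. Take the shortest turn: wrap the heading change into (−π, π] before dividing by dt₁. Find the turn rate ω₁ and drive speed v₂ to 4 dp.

heading to target = atan2(1.5−-0.5, 0−1.5) = 2.2143
Δθ = wrap(2.2143 − -0.5236) = 2.7379; ω₁ = Δθ/dt₁ = 1.0952
distance = √((0−1.5)² + (1.5−-0.5)²) = 2.5000; v₂ = distance/dt₂ = 2.5000

ω₁ = 1.0952, v₂ = 2.5000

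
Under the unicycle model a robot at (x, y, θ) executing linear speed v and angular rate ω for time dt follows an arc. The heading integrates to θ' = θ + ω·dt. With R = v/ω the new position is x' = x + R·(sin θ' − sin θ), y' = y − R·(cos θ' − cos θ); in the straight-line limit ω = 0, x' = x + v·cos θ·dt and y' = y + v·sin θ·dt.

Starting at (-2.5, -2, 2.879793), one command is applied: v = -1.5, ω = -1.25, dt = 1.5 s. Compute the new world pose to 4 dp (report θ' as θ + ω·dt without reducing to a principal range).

(-1.7977, -3.8026, 1.0048)

θ' = 2.8798 + -1.25·1.5 = 1.0048
R = v/ω = -1.5/-1.25 = 1.2000
x' = -2.5 + 1.2000·(sin 1.0048 − sin 2.8798) = -1.7977
y' = -2 − 1.2000·(cos 1.0048 − cos 2.8798) = -3.8026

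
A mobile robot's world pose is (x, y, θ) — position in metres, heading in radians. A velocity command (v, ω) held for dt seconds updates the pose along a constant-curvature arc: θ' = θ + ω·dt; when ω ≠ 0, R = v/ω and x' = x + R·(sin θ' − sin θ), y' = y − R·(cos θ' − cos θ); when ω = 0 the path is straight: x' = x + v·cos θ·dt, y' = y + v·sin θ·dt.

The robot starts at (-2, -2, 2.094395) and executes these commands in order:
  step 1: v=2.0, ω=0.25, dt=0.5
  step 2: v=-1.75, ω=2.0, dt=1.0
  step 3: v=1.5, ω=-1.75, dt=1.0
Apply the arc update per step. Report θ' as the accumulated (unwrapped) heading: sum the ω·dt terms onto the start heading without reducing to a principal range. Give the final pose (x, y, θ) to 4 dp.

step 1: θ'=2.2194 (R=8.0000) → pose (-2.5528, -1.1674, 2.2194)
step 2: θ'=4.2194 (R=-0.8750) → pose (-1.0846, -1.0530, 4.2194)
step 3: θ'=2.4694 (R=-0.8571) → pose (-2.3735, -1.3180, 2.4694)

(-2.3735, -1.3180, 2.4694)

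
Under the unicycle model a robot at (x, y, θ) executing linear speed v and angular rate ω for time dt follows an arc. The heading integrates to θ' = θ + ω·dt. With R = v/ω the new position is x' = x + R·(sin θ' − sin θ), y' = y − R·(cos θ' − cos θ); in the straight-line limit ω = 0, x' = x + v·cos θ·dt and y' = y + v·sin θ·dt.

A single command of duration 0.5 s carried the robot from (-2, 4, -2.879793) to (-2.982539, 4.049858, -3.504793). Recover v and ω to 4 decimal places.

v = 2.0000, ω = -1.2500

Δθ = -3.504793 − -2.879793 = -0.625000
ω = Δθ/dt = -0.625000/0.5 = -1.2500
R = Δx/(sin θ' − sin θ) = -1.6000
v = R·ω = -1.6000·-1.2500 = 2.0000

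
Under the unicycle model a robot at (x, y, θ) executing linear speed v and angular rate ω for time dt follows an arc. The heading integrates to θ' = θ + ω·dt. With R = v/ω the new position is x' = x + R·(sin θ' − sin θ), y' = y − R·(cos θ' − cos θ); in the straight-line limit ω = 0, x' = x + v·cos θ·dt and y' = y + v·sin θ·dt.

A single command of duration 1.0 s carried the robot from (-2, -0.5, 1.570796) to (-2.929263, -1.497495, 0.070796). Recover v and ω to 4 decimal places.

Δθ = 0.070796 − 1.570796 = -1.500000
ω = Δθ/dt = -1.500000/1.0 = -1.5000
R = −Δy/(cos θ' − cos θ) = 1.0000
v = R·ω = 1.0000·-1.5000 = -1.5000

v = -1.5000, ω = -1.5000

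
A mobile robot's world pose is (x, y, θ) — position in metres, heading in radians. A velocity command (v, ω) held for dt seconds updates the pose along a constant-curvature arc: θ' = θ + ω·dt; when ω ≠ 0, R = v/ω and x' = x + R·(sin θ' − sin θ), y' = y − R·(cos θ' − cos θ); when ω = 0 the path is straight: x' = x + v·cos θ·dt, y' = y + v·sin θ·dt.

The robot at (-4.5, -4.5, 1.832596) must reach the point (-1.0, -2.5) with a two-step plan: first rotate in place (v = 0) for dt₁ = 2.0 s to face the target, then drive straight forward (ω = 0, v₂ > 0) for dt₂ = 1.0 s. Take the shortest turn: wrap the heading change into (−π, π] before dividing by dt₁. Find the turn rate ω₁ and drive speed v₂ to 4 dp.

heading to target = atan2(-2.5−-4.5, -1−-4.5) = 0.5191
Δθ = wrap(0.5191 − 1.8326) = -1.3134; ω₁ = Δθ/dt₁ = -0.6567
distance = √((-1−-4.5)² + (-2.5−-4.5)²) = 4.0311; v₂ = distance/dt₂ = 4.0311

ω₁ = -0.6567, v₂ = 4.0311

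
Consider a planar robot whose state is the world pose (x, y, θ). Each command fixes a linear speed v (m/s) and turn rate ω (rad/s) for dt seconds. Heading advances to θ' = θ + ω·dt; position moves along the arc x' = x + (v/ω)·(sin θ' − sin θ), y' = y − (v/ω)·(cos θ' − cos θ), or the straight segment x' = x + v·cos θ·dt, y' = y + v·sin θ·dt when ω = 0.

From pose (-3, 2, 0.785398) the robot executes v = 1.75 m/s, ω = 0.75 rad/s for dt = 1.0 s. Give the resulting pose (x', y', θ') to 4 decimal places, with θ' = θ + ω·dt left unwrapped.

θ' = 0.7854 + 0.75·1.0 = 1.5354
R = v/ω = 1.75/0.75 = 2.3333
x' = -3 + 2.3333·(sin 1.5354 − sin 0.7854) = -2.3180
y' = 2 − 2.3333·(cos 1.5354 − cos 0.7854) = 3.5673

(-2.3180, 3.5673, 1.5354)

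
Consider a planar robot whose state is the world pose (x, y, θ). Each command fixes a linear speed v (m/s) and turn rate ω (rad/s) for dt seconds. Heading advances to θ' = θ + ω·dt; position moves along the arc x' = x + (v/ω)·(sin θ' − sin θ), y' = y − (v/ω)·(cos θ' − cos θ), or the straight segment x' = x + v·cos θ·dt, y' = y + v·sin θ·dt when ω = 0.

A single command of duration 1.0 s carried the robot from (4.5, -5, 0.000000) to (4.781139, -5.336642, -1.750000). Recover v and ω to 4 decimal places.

Δθ = -1.750000 − 0.000000 = -1.750000
ω = Δθ/dt = -1.750000/1.0 = -1.7500
R = −Δy/(cos θ' − cos θ) = -0.2857
v = R·ω = -0.2857·-1.7500 = 0.5000

v = 0.5000, ω = -1.7500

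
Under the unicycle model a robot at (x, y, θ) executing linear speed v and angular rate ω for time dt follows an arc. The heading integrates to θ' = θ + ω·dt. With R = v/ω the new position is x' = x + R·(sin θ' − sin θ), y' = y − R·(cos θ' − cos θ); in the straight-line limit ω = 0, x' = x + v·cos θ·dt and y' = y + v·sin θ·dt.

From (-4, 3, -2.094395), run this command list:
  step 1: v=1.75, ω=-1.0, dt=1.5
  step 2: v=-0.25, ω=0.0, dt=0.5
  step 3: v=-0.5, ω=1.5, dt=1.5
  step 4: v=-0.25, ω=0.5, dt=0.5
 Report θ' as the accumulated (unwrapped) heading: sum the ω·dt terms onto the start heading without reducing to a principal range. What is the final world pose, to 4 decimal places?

(-5.7410, 2.7383, -1.0944)

step 1: θ'=-3.5944 (R=-1.7500) → pose (-6.2811, 2.3014, -3.5944)
step 2: θ'=-3.5944 (straight) → pose (-6.1687, 2.2467, -3.5944)
step 3: θ'=-1.3444 (R=-0.3333) → pose (-5.6981, 2.6212, -1.3444)
step 4: θ'=-1.0944 (R=-0.5000) → pose (-5.7410, 2.7383, -1.0944)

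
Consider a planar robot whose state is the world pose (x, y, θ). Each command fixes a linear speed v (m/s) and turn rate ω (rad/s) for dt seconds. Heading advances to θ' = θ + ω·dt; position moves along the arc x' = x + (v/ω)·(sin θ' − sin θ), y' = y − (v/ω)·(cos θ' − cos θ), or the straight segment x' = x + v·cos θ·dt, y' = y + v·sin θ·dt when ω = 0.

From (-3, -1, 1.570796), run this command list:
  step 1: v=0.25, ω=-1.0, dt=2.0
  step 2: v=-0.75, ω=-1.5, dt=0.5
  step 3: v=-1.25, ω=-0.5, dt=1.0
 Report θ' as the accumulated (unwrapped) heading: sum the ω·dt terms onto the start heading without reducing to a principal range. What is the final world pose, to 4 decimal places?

(-3.0746, 0.7158, -1.6792)

step 1: θ'=-0.4292 (R=-0.2500) → pose (-2.6460, -0.7727, -0.4292)
step 2: θ'=-1.1792 (R=0.5000) → pose (-2.9000, -0.5089, -1.1792)
step 3: θ'=-1.6792 (R=2.5000) → pose (-3.0746, 0.7158, -1.6792)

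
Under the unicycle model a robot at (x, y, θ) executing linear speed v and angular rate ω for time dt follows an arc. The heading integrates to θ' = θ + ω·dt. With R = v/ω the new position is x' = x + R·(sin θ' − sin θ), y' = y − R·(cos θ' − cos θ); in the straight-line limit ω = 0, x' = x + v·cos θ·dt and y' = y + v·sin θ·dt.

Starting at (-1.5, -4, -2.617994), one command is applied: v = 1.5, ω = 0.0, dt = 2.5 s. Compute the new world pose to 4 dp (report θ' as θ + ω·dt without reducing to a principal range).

θ' = -2.6180 + 0.0·2.5 = -2.6180
ω = 0 → straight: x' = -1.5 + 1.5·cos(-2.6180)·2.5 = -4.7476
y' = -4 + 1.5·sin(-2.6180)·2.5 = -5.8750

(-4.7476, -5.8750, -2.6180)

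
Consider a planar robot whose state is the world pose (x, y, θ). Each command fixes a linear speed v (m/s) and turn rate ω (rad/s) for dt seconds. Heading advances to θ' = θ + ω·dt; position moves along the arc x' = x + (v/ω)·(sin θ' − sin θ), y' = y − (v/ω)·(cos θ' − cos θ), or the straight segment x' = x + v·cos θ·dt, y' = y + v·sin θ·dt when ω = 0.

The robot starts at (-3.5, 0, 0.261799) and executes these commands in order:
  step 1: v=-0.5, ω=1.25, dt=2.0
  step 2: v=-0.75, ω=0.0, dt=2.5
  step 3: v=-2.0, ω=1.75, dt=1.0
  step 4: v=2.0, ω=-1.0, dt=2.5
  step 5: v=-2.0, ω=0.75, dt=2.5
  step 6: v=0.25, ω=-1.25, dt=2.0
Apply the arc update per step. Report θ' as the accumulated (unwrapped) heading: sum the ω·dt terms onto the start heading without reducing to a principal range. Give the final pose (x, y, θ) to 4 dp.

(-0.1407, -1.7125, 1.3868)

step 1: θ'=2.7618 (R=-0.4000) → pose (-3.5448, -0.7579, 2.7618)
step 2: θ'=2.7618 (straight) → pose (-1.8034, -1.4530, 2.7618)
step 3: θ'=4.5118 (R=-1.1429) → pose (-0.2597, -0.6193, 4.5118)
step 4: θ'=2.0118 (R=-2.0000) → pose (-4.0283, -1.0745, 2.0118)
step 5: θ'=3.8868 (R=-2.6667) → pose (0.1916, -1.8961, 3.8868)
step 6: θ'=1.3868 (R=-0.2000) → pose (-0.1407, -1.7125, 1.3868)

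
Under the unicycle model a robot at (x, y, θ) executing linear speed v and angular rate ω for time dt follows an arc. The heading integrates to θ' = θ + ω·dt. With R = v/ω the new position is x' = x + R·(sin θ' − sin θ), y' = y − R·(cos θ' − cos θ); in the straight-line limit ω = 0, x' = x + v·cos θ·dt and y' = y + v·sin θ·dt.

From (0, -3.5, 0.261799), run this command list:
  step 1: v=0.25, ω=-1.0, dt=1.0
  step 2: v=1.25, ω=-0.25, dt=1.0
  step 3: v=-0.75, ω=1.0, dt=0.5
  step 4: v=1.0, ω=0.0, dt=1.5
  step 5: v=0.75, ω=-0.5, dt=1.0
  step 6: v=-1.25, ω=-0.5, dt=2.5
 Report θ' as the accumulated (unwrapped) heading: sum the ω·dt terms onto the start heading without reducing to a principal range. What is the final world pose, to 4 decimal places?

(2.7666, -2.5344, -2.2382)

step 1: θ'=-0.7382 (R=-0.2500) → pose (0.2329, -3.5566, -0.7382)
step 2: θ'=-0.9882 (R=-5.0000) → pose (1.0433, -4.5040, -0.9882)
step 3: θ'=-0.4882 (R=-0.7500) → pose (0.7688, -4.2543, -0.4882)
step 4: θ'=-0.4882 (straight) → pose (2.0936, -4.9578, -0.4882)
step 5: θ'=-0.9882 (R=-1.5000) → pose (2.6426, -5.4573, -0.9882)
step 6: θ'=-2.2382 (R=2.5000) → pose (2.7666, -2.5344, -2.2382)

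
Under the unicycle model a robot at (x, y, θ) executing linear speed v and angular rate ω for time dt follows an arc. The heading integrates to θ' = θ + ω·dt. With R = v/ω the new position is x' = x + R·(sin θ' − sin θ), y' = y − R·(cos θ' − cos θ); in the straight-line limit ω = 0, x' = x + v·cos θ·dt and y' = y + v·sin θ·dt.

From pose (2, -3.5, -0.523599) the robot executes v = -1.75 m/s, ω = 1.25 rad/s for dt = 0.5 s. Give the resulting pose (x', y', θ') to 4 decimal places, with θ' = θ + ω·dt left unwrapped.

θ' = -0.5236 + 1.25·0.5 = 0.1014
R = v/ω = -1.75/1.25 = -1.4000
x' = 2 + -1.4000·(sin 0.1014 − sin -0.5236) = 1.1583
y' = -3.5 − -1.4000·(cos 0.1014 − cos -0.5236) = -3.3196

(1.1583, -3.3196, 0.1014)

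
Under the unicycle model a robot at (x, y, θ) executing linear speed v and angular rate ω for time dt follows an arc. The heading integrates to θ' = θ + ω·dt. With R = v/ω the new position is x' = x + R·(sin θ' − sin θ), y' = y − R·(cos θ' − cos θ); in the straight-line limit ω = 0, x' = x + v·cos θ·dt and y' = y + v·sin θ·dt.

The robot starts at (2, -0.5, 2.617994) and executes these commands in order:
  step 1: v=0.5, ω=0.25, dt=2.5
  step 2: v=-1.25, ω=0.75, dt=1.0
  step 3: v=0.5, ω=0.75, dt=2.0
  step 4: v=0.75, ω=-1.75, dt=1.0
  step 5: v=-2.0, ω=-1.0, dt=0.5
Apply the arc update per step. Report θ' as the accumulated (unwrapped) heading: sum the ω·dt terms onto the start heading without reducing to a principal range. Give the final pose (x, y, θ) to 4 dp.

step 1: θ'=3.2430 (R=2.0000) → pose (0.7975, -0.2423, 3.2430)
step 2: θ'=3.9930 (R=-1.6667) → pose (1.8825, 0.3176, 3.9930)
step 3: θ'=5.4930 (R=0.6667) → pose (1.9103, -0.5909, 5.4930)
step 4: θ'=3.7430 (R=-0.4286) → pose (1.8483, -1.2458, 3.7430)
step 5: θ'=3.2430 (R=2.0000) → pose (2.7774, -0.9052, 3.2430)

(2.7774, -0.9052, 3.2430)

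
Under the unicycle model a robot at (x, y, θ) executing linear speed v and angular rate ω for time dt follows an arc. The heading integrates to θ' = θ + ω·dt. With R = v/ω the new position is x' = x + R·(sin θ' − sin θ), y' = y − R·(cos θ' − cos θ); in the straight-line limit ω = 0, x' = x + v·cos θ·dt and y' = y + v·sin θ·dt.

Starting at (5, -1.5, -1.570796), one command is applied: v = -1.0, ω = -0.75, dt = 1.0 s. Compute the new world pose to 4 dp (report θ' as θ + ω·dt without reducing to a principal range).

(5.3577, -0.5911, -2.3208)

θ' = -1.5708 + -0.75·1.0 = -2.3208
R = v/ω = -1.0/-0.75 = 1.3333
x' = 5 + 1.3333·(sin -2.3208 − sin -1.5708) = 5.3577
y' = -1.5 − 1.3333·(cos -2.3208 − cos -1.5708) = -0.5911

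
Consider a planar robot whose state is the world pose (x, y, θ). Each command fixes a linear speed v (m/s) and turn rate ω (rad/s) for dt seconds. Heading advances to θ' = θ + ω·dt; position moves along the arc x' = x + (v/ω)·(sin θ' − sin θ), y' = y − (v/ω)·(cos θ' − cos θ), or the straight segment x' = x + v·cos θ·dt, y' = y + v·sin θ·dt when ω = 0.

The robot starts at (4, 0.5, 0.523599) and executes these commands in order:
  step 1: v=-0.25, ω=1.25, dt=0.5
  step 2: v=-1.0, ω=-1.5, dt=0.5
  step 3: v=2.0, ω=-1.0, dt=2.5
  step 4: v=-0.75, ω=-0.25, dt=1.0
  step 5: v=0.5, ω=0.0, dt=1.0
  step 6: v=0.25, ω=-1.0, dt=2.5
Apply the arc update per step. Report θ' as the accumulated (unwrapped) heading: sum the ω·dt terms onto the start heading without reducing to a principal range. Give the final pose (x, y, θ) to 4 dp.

step 1: θ'=1.1486 (R=-0.2000) → pose (3.9176, 0.4087, 1.1486)
step 2: θ'=0.3986 (R=0.6667) → pose (3.5682, 0.0675, 0.3986)
step 3: θ'=-2.1014 (R=-2.0000) → pose (6.0694, -2.7878, -2.1014)
step 4: θ'=-2.3514 (R=3.0000) → pose (6.5255, -2.1948, -2.3514)
step 5: θ'=-2.3514 (straight) → pose (6.1736, -2.5501, -2.3514)
step 6: θ'=-4.8514 (R=-0.2500) → pose (5.7484, -2.3395, -4.8514)

(5.7484, -2.3395, -4.8514)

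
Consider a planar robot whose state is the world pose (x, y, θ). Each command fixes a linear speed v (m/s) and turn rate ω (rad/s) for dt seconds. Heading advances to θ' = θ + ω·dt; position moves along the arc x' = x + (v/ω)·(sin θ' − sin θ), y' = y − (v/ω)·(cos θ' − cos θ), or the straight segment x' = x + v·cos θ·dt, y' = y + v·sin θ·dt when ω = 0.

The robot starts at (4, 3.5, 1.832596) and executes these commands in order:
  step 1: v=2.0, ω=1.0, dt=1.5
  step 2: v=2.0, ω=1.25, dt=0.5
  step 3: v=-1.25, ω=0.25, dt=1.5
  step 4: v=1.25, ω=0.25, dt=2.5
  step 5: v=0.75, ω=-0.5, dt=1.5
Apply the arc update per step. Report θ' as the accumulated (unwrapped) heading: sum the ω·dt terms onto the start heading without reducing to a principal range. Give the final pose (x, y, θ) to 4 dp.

(1.4794, 1.8864, 4.2076)

step 1: θ'=3.3326 (R=2.0000) → pose (1.6885, 4.9460, 3.3326)
step 2: θ'=3.9576 (R=1.6000) → pose (0.8267, 4.4713, 3.9576)
step 3: θ'=4.3326 (R=-5.0000) → pose (1.8284, 6.0434, 4.3326)
step 4: θ'=4.9576 (R=5.0000) → pose (1.6217, 2.9759, 4.9576)
step 5: θ'=4.2076 (R=-1.5000) → pose (1.4794, 1.8864, 4.2076)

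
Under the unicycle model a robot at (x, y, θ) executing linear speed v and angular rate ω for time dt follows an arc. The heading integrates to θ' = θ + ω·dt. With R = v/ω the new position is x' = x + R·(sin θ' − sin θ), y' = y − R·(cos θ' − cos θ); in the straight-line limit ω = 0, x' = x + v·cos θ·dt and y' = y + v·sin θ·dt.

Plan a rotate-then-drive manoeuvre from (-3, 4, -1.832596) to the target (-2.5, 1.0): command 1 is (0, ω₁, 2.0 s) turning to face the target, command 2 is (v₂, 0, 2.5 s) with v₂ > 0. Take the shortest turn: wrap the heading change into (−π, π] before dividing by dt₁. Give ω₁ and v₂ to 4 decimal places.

heading to target = atan2(1−4, -2.5−-3) = -1.4056
Δθ = wrap(-1.4056 − -1.8326) = 0.4269; ω₁ = Δθ/dt₁ = 0.2135
distance = √((-2.5−-3)² + (1−4)²) = 3.0414; v₂ = distance/dt₂ = 1.2166

ω₁ = 0.2135, v₂ = 1.2166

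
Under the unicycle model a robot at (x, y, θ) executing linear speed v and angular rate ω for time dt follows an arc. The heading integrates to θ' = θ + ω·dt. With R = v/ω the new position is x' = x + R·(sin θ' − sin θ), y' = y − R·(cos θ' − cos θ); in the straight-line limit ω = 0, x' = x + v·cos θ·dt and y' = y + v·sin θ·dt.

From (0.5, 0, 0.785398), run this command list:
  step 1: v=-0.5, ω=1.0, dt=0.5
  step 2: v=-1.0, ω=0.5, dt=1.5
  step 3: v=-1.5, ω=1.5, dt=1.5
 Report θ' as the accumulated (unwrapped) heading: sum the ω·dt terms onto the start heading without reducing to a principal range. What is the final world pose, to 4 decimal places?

(2.3091, -1.6381, 4.2854)

step 1: θ'=1.2854 (R=-0.5000) → pose (0.3738, -0.2128, 1.2854)
step 2: θ'=2.0354 (R=-2.0000) → pose (0.5049, -1.6720, 2.0354)
step 3: θ'=4.2854 (R=-1.0000) → pose (2.3091, -1.6381, 4.2854)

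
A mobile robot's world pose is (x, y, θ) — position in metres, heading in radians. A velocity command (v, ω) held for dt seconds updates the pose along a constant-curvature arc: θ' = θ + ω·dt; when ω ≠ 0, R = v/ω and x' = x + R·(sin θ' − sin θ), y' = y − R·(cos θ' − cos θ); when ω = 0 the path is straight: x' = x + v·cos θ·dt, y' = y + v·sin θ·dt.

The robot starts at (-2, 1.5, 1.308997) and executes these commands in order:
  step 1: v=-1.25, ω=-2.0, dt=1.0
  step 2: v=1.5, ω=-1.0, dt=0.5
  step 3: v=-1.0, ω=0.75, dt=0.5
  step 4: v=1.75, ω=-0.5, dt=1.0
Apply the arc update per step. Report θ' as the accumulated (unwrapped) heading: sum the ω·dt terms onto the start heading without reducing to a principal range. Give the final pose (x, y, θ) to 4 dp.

(-1.9944, -0.5163, -1.3160)

step 1: θ'=-0.6910 (R=0.6250) → pose (-3.0020, 1.1801, -0.6910)
step 2: θ'=-1.1910 (R=-1.5000) → pose (-2.5649, 0.5803, -1.1910)
step 3: θ'=-0.8160 (R=-1.3333) → pose (-2.8320, 0.9995, -0.8160)
step 4: θ'=-1.3160 (R=-3.5000) → pose (-1.9944, -0.5163, -1.3160)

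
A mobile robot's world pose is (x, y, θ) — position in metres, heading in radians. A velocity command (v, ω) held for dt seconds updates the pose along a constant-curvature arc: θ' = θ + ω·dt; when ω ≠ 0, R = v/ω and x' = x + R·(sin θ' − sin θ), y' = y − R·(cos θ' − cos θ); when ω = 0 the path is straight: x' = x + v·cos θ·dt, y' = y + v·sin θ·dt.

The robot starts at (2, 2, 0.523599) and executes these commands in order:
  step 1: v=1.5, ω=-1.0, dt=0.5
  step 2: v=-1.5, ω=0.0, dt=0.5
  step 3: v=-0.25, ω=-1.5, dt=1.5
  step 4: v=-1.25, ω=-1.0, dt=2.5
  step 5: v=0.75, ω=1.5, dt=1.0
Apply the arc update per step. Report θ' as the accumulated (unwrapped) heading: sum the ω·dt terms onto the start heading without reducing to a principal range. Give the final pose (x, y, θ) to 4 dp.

(3.6119, 2.1767, -3.2264)

step 1: θ'=0.0236 (R=-1.5000) → pose (2.7146, 2.2005, 0.0236)
step 2: θ'=0.0236 (straight) → pose (1.9648, 2.1828, 0.0236)
step 3: θ'=-2.2264 (R=0.1667) → pose (1.8288, 2.4511, -2.2264)
step 4: θ'=-4.7264 (R=1.2500) → pose (4.0695, 1.6715, -4.7264)
step 5: θ'=-3.2264 (R=0.5000) → pose (3.6119, 2.1767, -3.2264)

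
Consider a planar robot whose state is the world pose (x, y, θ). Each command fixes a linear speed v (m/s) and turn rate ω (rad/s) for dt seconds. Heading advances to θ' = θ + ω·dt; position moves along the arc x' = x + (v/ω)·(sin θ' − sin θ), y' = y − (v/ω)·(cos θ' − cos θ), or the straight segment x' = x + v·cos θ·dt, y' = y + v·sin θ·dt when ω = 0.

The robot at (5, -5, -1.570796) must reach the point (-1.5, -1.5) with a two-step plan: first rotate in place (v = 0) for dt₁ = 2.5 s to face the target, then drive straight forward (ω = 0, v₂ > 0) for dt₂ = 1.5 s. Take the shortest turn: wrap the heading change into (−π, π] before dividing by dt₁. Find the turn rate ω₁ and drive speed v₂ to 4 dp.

ω₁ = -0.8259, v₂ = 4.9216

heading to target = atan2(-1.5−-5, -1.5−5) = 2.6477
Δθ = wrap(2.6477 − -1.5708) = -2.0647; ω₁ = Δθ/dt₁ = -0.8259
distance = √((-1.5−5)² + (-1.5−-5)²) = 7.3824; v₂ = distance/dt₂ = 4.9216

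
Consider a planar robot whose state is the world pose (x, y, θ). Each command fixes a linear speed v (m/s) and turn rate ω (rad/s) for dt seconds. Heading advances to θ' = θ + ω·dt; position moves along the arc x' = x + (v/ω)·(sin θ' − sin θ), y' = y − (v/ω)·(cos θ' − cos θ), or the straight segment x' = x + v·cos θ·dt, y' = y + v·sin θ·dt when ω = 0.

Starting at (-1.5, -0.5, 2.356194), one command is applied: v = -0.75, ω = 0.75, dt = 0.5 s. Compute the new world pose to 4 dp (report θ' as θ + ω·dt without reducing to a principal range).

θ' = 2.3562 + 0.75·0.5 = 2.7312
R = v/ω = -0.75/0.75 = -1.0000
x' = -1.5 + -1.0000·(sin 2.7312 − sin 2.3562) = -1.1919
y' = -0.5 − -1.0000·(cos 2.7312 − cos 2.3562) = -0.7099

(-1.1919, -0.7099, 2.7312)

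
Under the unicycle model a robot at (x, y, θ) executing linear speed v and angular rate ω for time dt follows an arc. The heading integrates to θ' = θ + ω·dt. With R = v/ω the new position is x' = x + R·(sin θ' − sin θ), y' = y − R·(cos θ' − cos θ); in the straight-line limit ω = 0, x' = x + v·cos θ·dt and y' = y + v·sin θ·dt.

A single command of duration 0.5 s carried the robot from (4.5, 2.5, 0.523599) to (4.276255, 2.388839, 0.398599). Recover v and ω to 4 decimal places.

v = -0.5000, ω = -0.2500

Δθ = 0.398599 − 0.523599 = -0.125000
ω = Δθ/dt = -0.125000/0.5 = -0.2500
R = Δx/(sin θ' − sin θ) = 2.0000
v = R·ω = 2.0000·-0.2500 = -0.5000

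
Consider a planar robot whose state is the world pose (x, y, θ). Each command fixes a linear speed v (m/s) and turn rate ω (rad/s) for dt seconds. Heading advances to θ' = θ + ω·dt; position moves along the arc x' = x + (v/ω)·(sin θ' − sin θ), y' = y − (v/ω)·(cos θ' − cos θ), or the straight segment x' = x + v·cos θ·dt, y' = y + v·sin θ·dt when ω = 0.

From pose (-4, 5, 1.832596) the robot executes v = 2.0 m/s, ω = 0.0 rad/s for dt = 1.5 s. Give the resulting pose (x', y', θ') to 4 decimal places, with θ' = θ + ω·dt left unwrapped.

(-4.7765, 7.8978, 1.8326)

θ' = 1.8326 + 0.0·1.5 = 1.8326
ω = 0 → straight: x' = -4 + 2.0·cos(1.8326)·1.5 = -4.7765
y' = 5 + 2.0·sin(1.8326)·1.5 = 7.8978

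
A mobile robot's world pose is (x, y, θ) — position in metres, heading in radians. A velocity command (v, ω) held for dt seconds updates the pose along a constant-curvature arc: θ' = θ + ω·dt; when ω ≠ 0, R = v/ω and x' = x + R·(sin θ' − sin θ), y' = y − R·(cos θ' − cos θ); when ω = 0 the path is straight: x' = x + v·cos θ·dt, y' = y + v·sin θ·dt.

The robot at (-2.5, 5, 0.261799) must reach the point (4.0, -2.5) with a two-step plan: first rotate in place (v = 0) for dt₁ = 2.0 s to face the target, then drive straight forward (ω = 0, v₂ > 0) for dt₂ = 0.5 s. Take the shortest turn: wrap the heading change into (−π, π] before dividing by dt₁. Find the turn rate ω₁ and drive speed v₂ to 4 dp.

ω₁ = -0.5593, v₂ = 19.8494

heading to target = atan2(-2.5−5, 4−-2.5) = -0.8567
Δθ = wrap(-0.8567 − 0.2618) = -1.1185; ω₁ = Δθ/dt₁ = -0.5593
distance = √((4−-2.5)² + (-2.5−5)²) = 9.9247; v₂ = distance/dt₂ = 19.8494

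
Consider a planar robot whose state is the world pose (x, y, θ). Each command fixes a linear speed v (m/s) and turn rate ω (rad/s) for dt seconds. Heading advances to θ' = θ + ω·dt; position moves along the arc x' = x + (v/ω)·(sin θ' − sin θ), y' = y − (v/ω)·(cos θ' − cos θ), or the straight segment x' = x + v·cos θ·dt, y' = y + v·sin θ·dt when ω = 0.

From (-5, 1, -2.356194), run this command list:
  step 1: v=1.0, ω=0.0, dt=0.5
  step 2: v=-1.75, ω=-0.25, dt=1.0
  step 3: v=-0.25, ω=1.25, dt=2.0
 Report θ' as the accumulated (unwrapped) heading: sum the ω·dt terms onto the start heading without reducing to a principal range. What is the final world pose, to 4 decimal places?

step 1: θ'=-2.3562 (straight) → pose (-5.3536, 0.6464, -2.3562)
step 2: θ'=-2.6062 (R=7.0000) → pose (-3.9751, 1.7172, -2.6062)
step 3: θ'=-0.1062 (R=-0.2000) → pose (-4.0559, 2.0880, -0.1062)

(-4.0559, 2.0880, -0.1062)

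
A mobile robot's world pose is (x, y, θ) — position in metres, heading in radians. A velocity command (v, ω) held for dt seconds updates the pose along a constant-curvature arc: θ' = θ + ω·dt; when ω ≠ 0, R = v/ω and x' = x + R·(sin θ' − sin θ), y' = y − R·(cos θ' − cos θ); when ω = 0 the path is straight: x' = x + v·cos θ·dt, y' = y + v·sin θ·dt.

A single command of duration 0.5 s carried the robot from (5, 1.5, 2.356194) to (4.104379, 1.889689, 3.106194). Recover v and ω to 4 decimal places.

Δθ = 3.106194 − 2.356194 = 0.750000
ω = Δθ/dt = 0.750000/0.5 = 1.5000
R = Δx/(sin θ' − sin θ) = 1.3333
v = R·ω = 1.3333·1.5000 = 2.0000

v = 2.0000, ω = 1.5000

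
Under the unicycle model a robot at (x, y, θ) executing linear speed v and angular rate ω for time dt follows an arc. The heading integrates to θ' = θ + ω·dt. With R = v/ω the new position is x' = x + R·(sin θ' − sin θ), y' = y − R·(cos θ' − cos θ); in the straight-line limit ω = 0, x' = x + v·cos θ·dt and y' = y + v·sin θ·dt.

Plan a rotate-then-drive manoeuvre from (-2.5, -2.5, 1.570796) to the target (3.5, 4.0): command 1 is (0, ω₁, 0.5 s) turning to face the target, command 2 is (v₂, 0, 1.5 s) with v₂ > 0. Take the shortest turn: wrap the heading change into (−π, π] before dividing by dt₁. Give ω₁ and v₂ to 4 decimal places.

heading to target = atan2(4−-2.5, 3.5−-2.5) = 0.8254
Δθ = wrap(0.8254 − 1.5708) = -0.7454; ω₁ = Δθ/dt₁ = -1.4908
distance = √((3.5−-2.5)² + (4−-2.5)²) = 8.8459; v₂ = distance/dt₂ = 5.8973

ω₁ = -1.4908, v₂ = 5.8973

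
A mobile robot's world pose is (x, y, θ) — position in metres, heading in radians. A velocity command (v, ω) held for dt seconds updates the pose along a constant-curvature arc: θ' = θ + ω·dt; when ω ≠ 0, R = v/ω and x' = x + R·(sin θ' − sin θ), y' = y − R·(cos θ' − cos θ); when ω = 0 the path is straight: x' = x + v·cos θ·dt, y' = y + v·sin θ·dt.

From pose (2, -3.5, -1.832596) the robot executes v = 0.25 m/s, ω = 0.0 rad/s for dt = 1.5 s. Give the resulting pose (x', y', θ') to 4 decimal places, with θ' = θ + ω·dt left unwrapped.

(1.9029, -3.8622, -1.8326)

θ' = -1.8326 + 0.0·1.5 = -1.8326
ω = 0 → straight: x' = 2 + 0.25·cos(-1.8326)·1.5 = 1.9029
y' = -3.5 + 0.25·sin(-1.8326)·1.5 = -3.8622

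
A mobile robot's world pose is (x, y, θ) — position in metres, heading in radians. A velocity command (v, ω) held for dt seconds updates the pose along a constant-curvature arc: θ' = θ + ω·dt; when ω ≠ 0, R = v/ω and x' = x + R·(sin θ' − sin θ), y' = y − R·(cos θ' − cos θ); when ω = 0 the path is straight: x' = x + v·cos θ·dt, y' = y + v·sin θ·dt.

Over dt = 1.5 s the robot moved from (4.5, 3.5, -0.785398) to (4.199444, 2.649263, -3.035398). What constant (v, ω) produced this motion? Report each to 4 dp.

v = 0.7500, ω = -1.5000

Δθ = -3.035398 − -0.785398 = -2.250000
ω = Δθ/dt = -2.250000/1.5 = -1.5000
R = −Δy/(cos θ' − cos θ) = -0.5000
v = R·ω = -0.5000·-1.5000 = 0.7500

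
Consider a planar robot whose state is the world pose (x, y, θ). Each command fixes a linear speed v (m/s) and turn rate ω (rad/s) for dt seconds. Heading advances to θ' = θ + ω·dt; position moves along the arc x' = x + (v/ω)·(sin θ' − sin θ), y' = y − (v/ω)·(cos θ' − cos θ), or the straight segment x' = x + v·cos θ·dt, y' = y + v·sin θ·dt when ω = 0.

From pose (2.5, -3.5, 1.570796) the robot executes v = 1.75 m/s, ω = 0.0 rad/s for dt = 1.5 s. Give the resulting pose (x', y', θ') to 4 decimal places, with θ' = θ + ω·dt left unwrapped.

(2.5000, -0.8750, 1.5708)

θ' = 1.5708 + 0.0·1.5 = 1.5708
ω = 0 → straight: x' = 2.5 + 1.75·cos(1.5708)·1.5 = 2.5000
y' = -3.5 + 1.75·sin(1.5708)·1.5 = -0.8750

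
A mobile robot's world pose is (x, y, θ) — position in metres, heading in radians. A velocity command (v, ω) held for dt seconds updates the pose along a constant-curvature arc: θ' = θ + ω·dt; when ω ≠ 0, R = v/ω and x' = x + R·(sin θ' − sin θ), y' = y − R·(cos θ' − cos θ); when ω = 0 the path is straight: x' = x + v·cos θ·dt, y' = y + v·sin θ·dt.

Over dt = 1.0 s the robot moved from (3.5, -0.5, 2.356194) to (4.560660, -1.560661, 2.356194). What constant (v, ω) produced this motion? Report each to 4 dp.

Δθ = 2.356194 − 2.356194 = 0.000000
ω = Δθ/dt = 0.000000/1.0 = 0.0000
ω = 0 → v = (Δx·cos θ + Δy·sin θ)/dt = -1.5000

v = -1.5000, ω = 0.0000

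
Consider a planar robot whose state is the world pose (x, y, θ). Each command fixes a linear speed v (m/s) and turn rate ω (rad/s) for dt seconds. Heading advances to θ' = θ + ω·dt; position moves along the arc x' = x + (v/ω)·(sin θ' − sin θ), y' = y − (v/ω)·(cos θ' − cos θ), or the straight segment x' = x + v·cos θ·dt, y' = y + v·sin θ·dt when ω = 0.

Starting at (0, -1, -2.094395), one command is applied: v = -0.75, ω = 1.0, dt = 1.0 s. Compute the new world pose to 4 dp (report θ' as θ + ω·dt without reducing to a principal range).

θ' = -2.0944 + 1.0·1.0 = -1.0944
R = v/ω = -0.75/1.0 = -0.7500
x' = 0 + -0.7500·(sin -1.0944 − sin -2.0944) = 0.0170
y' = -1 − -0.7500·(cos -1.0944 − cos -2.0944) = -0.2811

(0.0170, -0.2811, -1.0944)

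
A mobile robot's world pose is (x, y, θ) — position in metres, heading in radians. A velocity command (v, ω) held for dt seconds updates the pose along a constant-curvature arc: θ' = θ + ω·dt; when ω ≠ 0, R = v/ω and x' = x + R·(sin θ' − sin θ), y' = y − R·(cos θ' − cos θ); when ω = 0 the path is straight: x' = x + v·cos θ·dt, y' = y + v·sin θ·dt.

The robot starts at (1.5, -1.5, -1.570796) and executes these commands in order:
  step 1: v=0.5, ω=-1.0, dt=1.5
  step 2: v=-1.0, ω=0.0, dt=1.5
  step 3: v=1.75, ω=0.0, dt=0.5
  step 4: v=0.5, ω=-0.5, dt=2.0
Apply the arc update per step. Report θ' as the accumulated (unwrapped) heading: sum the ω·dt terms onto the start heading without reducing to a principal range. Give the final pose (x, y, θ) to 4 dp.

step 1: θ'=-3.0708 (R=-0.5000) → pose (1.0354, -1.9987, -3.0708)
step 2: θ'=-3.0708 (straight) → pose (2.5316, -1.8926, -3.0708)
step 3: θ'=-3.0708 (straight) → pose (1.6588, -1.9545, -3.0708)
step 4: θ'=-4.0708 (R=-1.0000) → pose (0.7869, -1.5555, -4.0708)

(0.7869, -1.5555, -4.0708)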